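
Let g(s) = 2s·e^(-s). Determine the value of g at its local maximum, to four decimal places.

g'(s) = 2·e^(-s) + (2s)·(-1)·e^(-s) = (-2s + 2)·e^(-s). Since e^(-s) > 0, the only critical point is s = 1.
g''(1) has the same sign as -2 < 0, so this is a local maximum.
g(1) = (2)·e^(-1) ≈ 0.7358.

0.7358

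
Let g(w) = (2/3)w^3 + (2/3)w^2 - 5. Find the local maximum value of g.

-397/81

Critical points: g'(w) = 2w^2 + (4/3)w vanishes at w = -2/3, 0.
Since g''(w) = 4w + 4/3, we get g''(-2/3) = -4/3 < 0 ⇒ local maximum; g''(0) = 4/3 > 0 ⇒ local minimum.
The local maximum is g(-2/3) = -397/81.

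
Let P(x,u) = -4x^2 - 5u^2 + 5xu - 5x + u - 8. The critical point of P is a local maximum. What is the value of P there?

-336/55

∂P/∂x = -8x + 5u - 5 = 0 and ∂P/∂u = 5x - 10u + 1 = 0, so (x, u) = (-9/11, -17/55).
The Hessian has P_{xx} = -8, P_{uu} = -10, P_{xu} = 5, giving D = 55 > 0 with P_{xx} < 0, so the point is a local maximum.
P(-9/11, -17/55) = -336/55.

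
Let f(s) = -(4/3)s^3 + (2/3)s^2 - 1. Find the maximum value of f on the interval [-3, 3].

The derivative is -4s^2 + (4/3)s, which vanishes at s = 0 and s = 1/3.
Compare values at every candidate in [-3, 3]: f(-3) = 41,  f(0) = -1,  f(1/3) = -79/81,  f(3) = -31.
So the maximum is f(-3) = 41.

41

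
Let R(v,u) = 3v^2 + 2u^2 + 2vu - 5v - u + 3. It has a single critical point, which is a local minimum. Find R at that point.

17/20

∂R/∂v = 6v + 2u - 5 = 0 and ∂R/∂u = 2v + 4u - 1 = 0, so (v, u) = (9/10, -1/5).
The Hessian has R_{vv} = 6, R_{uu} = 4, R_{vu} = 2, giving D = 20 > 0 with R_{vv} > 0, so the point is a local minimum.
R(9/10, -1/5) = 17/20.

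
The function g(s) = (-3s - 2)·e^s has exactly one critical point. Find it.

Differentiating with the product rule gives g'(s) = (-3s - 5)·e^s. Since e^s > 0, the only critical point is s = -5/3.
g''(-5/3) has the same sign as -3 < 0, so this is a local maximum.
g(-5/3) = (3)·e^(-5/3) ≈ 0.5666.

-5/3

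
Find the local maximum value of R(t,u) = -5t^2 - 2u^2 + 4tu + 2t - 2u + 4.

9/2

∂R/∂t = -10t + 4u + 2 = 0 and ∂R/∂u = 4t - 4u - 2 = 0, so (t, u) = (0, -1/2).
The Hessian has R_{tt} = -10, R_{uu} = -4, R_{tu} = 4, giving D = 24 > 0 with R_{tt} < 0, so the point is a local maximum.
R(0, -1/2) = 9/2.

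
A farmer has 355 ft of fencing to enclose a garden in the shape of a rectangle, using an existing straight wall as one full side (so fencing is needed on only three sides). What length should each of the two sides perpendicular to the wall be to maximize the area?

Let the sides perpendicular to the wall have length x and the parallel side y, so 2x + y = 355 and the area is A = xy = x(355 − 2x).
A'(x) = 355 − 4x = 0 gives x = 355/4, and A''(x) = −4 < 0 confirms a maximum.
Then y = 355 − 2·355/4 = 355/2 and A = 126025/8.

355/4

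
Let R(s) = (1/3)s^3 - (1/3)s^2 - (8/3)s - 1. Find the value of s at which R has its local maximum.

-4/3

Critical points: R'(s) = s^2 - (2/3)s - 8/3 vanishes at s = -4/3, 2.
Second-derivative test with R''(s) = 2s - 2/3: R''(-4/3) = -10/3 < 0 ⇒ local maximum; R''(2) = 10/3 > 0 ⇒ local minimum.
So the local maximum value is R(-4/3) = 95/81.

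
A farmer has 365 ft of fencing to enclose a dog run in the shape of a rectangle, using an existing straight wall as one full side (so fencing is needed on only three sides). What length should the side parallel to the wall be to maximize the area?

365/2

Let the sides perpendicular to the wall have length x and the parallel side y, so 2x + y = 365 and the area is A = xy = x(365 − 2x).
A'(x) = 365 − 4x = 0 gives x = 365/4, and A''(x) = −4 < 0 confirms a maximum.
Then y = 365 − 2·365/4 = 365/2 and A = 133225/8.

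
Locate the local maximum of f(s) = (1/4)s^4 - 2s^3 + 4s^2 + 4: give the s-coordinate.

Critical points: f'(s) = s^3 - 6s^2 + 8s vanishes at s = 0, 2, 4.
Since f''(s) = 3s^2 - 12s + 8, we get f''(0) = 8 > 0 ⇒ local minimum; f''(2) = -4 < 0 ⇒ local maximum; f''(4) = 8 > 0 ⇒ local minimum.
The local maximum is f(2) = 8.

2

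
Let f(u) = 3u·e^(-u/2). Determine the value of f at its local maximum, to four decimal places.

2.2073

Differentiating with the product rule gives f'(u) = (-(3/2)u + 3)·e^(-u/2). Since e^(-u/2) > 0, the only critical point is u = 2.
f''(2) has the same sign as -3/2 < 0, so this is a local maximum.
f(2) = (6)·e^(-1) ≈ 2.2073.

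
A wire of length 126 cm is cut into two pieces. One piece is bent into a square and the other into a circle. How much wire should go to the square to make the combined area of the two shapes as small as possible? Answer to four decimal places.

Let x be the length used for the square. Square side x/4; circle radius (126−x)/(2π).
A(x) = (x/4)² + π·((126−x)/(2π))² = x²/16 + (126−x)²/(4π) for 0 ≤ x ≤ 126. A'(x) = x/8 − (126−x)/(2π) = 0 gives x = 4·126/(π+4) ≈ 70.5725.
A'' = 1/8 + 1/(2π) > 0, so this gives the minimum combined area; x ≈ 70.5725 cm to the square.

70.5725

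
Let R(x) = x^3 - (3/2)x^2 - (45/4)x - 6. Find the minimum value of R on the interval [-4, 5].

-49

Differentiating, R'(x) = 3x^2 - 3x - 45/4; which vanishes at x = -3/2 and x = 5/2.
Candidates: R(-4) = -49, R(-3/2) = 33/8, R(5/2) = -223/8, R(5) = 101/4.
The minimum over the interval is -49, attained at x = -4.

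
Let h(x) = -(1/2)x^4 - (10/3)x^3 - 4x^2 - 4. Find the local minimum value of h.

-31/6

Critical points: h'(x) = -2x^3 - 10x^2 - 8x vanishes at x = -4, -1, 0.
h''(x) = -6x^2 - 20x - 8. h''(-4) = -24 < 0 ⇒ local maximum; h''(-1) = 6 > 0 ⇒ local minimum; h''(0) = -8 < 0 ⇒ local maximum.
The local minimum is h(-1) = -31/6.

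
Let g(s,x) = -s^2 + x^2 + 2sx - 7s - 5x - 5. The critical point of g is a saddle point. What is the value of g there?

∂g/∂s = -2s + 2x - 7 = 0 and ∂g/∂x = 2s + 2x - 5 = 0, so (s, x) = (-1/2, 3).
The Hessian has g_{ss} = -2, g_{xx} = 2, g_{sx} = 2, giving D = -8 < 0, so the point is a saddle point.
g(-1/2, 3) = -43/4.

-43/4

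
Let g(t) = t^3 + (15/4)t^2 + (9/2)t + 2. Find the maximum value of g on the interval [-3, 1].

Differentiating, g'(t) = 3t^2 + (15/2)t + 9/2; which vanishes at t = -3/2 and t = -1.
Compare values at every candidate in [-3, 1]: g(-3) = -19/4; g(-3/2) = 5/16; g(-1) = 1/4; g(1) = 45/4.
The maximum over the interval is 45/4, attained at t = 1.

45/4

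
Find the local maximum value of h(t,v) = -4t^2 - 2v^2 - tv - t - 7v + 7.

408/31

∂h/∂t = -8t - v - 1 = 0 and ∂h/∂v = -t - 4v - 7 = 0, so (t, v) = (3/31, -55/31).
The Hessian has h_{tt} = -8, h_{vv} = -4, h_{tv} = -1, giving D = 31 > 0 with h_{tt} < 0, so the point is a local maximum.
h(3/31, -55/31) = 408/31.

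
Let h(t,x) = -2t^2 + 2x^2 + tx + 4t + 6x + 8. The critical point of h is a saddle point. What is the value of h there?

72/17

∂h/∂t = -4t + x + 4 = 0 and ∂h/∂x = t + 4x + 6 = 0, so (t, x) = (10/17, -28/17).
The Hessian has h_{tt} = -4, h_{xx} = 4, h_{tx} = 1, giving D = -17 < 0, so the point is a saddle point.
h(10/17, -28/17) = 72/17.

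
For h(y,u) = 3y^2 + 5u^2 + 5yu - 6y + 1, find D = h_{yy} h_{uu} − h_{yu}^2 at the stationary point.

35

∂h/∂y = 6y + 5u - 6 = 0 and ∂h/∂u = 5y + 10u = 0, so (y, u) = (12/7, -6/7).
The Hessian has h_{yy} = 6, h_{uu} = 10, h_{yu} = 5, giving D = 35 > 0 with h_{yy} > 0, so the point is a local minimum.
D = (6)·(10) − (5)^2 = 35.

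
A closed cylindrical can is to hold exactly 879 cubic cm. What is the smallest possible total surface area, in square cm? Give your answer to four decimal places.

507.9728

With radius r and height h, πr²h = 879 so h = 879/(πr²), and S(r) = 2πr² + 2πrh = 2πr² + 2·879/r.
S'(r) = 4πr − 2·879/r² = 0 ⇒ r³ = 879/(2π), so r ≈ 5.1912 and h = 2r ≈ 10.3824.
S''(r) = 4π + 4·879/r³ > 0, so this is the minimum; S ≈ 507.9728.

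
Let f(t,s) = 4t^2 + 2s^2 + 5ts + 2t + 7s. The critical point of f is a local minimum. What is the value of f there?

-134/7

∂f/∂t = 8t + 5s + 2 = 0 and ∂f/∂s = 5t + 4s + 7 = 0, so (t, s) = (27/7, -46/7).
The Hessian has f_{tt} = 8, f_{ss} = 4, f_{ts} = 5, giving D = 7 > 0 with f_{tt} > 0, so the point is a local minimum.
f(27/7, -46/7) = -134/7.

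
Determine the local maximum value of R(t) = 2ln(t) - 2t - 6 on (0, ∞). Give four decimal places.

R'(t) = 2/t − 2 = 0 gives t = 1.
R''(t) = -2/t², which is negative for t > 0, so this is a local maximum.
R(1) = 2·ln(1) - 2 - 6 ≈ -8.0000.

-8.0000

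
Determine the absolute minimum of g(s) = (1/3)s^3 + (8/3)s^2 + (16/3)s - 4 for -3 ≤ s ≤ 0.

g'(s) = s^2 + (16/3)s + 16/3, whose only zero in [-3, 0] is s = -4/3.
Candidates: g(-3) = -5; g(-4/3) = -580/81; g(0) = -4.
The minimum over the interval is -580/81, attained at s = -4/3.

-580/81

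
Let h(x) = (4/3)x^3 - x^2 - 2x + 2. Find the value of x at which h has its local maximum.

h'(x) = 4x^2 - 2x - 2. Setting h'(x) = 0 gives x ∈ {-1/2, 1}.
h''(x) = 8x - 2. h''(-1/2) = -6 < 0 ⇒ local maximum; h''(1) = 6 > 0 ⇒ local minimum.
The local maximum is h(-1/2) = 31/12.

-1/2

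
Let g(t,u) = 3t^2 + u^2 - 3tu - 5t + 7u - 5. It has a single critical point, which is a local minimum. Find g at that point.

-82/3

∂g/∂t = 6t - 3u - 5 = 0 and ∂g/∂u = -3t + 2u + 7 = 0, so (t, u) = (-11/3, -9).
The Hessian has g_{tt} = 6, g_{uu} = 2, g_{tu} = -3, giving D = 3 > 0 with g_{tt} > 0, so the point is a local minimum.
g(-11/3, -9) = -82/3.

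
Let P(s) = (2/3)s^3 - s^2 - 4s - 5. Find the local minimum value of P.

P'(s) = 2s^2 - 2s - 4 = 0 at s = -1, 2.
Since P''(s) = 4s - 2, we get P''(-1) = -6 < 0 ⇒ local maximum; P''(2) = 6 > 0 ⇒ local minimum.
Thus P has its local minimum at s = 2, with value -35/3.

-35/3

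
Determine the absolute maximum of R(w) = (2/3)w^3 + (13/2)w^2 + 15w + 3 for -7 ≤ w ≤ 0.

43/6

The derivative is 2w^2 + 13w + 15, which vanishes at w = -5 and w = -3/2.
Candidates: R(-7) = -73/6; R(-5) = 43/6; R(-3/2) = -57/8; R(0) = 3.
The maximum over the interval is 43/6, attained at w = -5.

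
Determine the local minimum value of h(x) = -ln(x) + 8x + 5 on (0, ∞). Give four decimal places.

8.0794

h'(x) = -1/x + 8 = 0 gives x = 1/8.
h''(x) = 1/x², which is positive for x > 0, so this is a local minimum.
h(1/8) = -1·ln(1/8) + 1 + 5 ≈ 8.0794.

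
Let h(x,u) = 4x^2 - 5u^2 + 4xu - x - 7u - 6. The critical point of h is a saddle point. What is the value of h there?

-413/96

∂h/∂x = 8x + 4u - 1 = 0 and ∂h/∂u = 4x - 10u - 7 = 0, so (x, u) = (19/48, -13/24).
The Hessian has h_{xx} = 8, h_{uu} = -10, h_{xu} = 4, giving D = -96 < 0, so the point is a saddle point.
h(19/48, -13/24) = -413/96.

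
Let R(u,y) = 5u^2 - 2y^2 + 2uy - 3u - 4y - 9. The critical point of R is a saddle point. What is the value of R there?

-179/22

∂R/∂u = 10u + 2y - 3 = 0 and ∂R/∂y = 2u - 4y - 4 = 0, so (u, y) = (5/11, -17/22).
The Hessian has R_{uu} = 10, R_{yy} = -4, R_{uy} = 2, giving D = -44 < 0, so the point is a saddle point.
R(5/11, -17/22) = -179/22.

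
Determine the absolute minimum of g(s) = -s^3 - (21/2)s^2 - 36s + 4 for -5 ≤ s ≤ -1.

61/2

The derivative is -3s^2 - 21s - 36, which vanishes at s = -4 and s = -3.
Evaluating at the critical points and endpoints: g(-5) = 93/2, g(-4) = 44, g(-3) = 89/2, g(-1) = 61/2.
Hence the absolute minimum is 61/2 at s = -1.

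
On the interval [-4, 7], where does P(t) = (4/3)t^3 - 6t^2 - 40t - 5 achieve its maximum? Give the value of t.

-2

P'(t) = 4t^2 - 12t - 40, which vanishes at t = -2 and t = 5.
Evaluating at the critical points and endpoints: P(-4) = -79/3; P(-2) = 121/3; P(5) = -565/3; P(7) = -365/3.
So the maximum is P(-2) = 121/3.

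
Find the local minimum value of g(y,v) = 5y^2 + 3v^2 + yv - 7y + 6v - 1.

∂g/∂y = 10y + v - 7 = 0 and ∂g/∂v = y + 6v + 6 = 0, so (y, v) = (48/59, -67/59).
The Hessian has g_{yy} = 10, g_{vv} = 6, g_{yv} = 1, giving D = 59 > 0 with g_{yy} > 0, so the point is a local minimum.
g(48/59, -67/59) = -428/59.

-428/59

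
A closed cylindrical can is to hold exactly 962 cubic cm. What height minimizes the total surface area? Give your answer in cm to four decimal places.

With radius r and height h, πr²h = 962 so h = 962/(πr²), and S(r) = 2πr² + 2πrh = 2πr² + 2·962/r.
S'(r) = 4πr − 2·962/r² = 0 ⇒ r³ = 962/(2π), so r ≈ 5.3497 and h = 2r ≈ 10.6995.
S''(r) = 4π + 4·962/r³ > 0, so this is the minimum; S ≈ 539.4666.

10.6995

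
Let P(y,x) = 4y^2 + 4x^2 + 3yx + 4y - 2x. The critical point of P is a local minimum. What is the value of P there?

∂P/∂y = 8y + 3x + 4 = 0 and ∂P/∂x = 3y + 8x - 2 = 0, so (y, x) = (-38/55, 28/55).
The Hessian has P_{yy} = 8, P_{xx} = 8, P_{yx} = 3, giving D = 55 > 0 with P_{yy} > 0, so the point is a local minimum.
P(-38/55, 28/55) = -104/55.

-104/55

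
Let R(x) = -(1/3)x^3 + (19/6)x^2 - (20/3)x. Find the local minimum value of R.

-328/81

Critical points: R'(x) = -x^2 + (19/3)x - 20/3 vanishes at x = 4/3, 5.
Second-derivative test with R''(x) = -2x + 19/3: R''(4/3) = 11/3 > 0 ⇒ local minimum; R''(5) = -11/3 < 0 ⇒ local maximum.
The local minimum is R(4/3) = -328/81.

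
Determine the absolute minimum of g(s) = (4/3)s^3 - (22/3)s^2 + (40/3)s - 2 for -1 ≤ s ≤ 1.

-24

The derivative is 4s^2 - (44/3)s + 40/3, which has no zeros in [-1, 1].
Compare values at every candidate in [-1, 1]: g(-1) = -24; g(1) = 16/3.
So the minimum is g(-1) = -24.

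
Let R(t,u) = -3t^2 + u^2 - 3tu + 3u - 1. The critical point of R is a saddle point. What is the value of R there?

-16/7

∂R/∂t = -6t - 3u = 0 and ∂R/∂u = -3t + 2u + 3 = 0, so (t, u) = (3/7, -6/7).
The Hessian has R_{tt} = -6, R_{uu} = 2, R_{tu} = -3, giving D = -21 < 0, so the point is a saddle point.
R(3/7, -6/7) = -16/7.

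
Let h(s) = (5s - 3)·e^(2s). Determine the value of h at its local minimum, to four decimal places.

By the product rule, h'(s) = (10s - 1)·e^(2s). Since e^(2s) > 0, the only critical point is s = 1/10.
h''(1/10) has the same sign as 10 > 0, so this is a local minimum.
h(1/10) = (-5/2)·e^(1/5) ≈ -3.0535.

-3.0535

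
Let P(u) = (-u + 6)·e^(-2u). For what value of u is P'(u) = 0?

By the product rule, P'(u) = (2u - 13)·e^(-2u). Since e^(-2u) > 0, the only critical point is u = 13/2.
P''(13/2) has the same sign as 2 > 0, so this is a local minimum.
P(13/2) = (-1/2)·e^(-13) ≈ -0.0000.

13/2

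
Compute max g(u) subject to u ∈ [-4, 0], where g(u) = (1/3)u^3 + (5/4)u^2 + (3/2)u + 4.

g'(u) = u^2 + (5/2)u + 3/2, which vanishes at u = -3/2 and u = -1.
Candidates: g(-4) = -10/3, g(-3/2) = 55/16, g(-1) = 41/12, g(0) = 4.
Hence the absolute maximum is 4 at u = 0.

4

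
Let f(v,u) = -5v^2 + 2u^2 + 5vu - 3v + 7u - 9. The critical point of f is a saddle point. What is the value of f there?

∂f/∂v = -10v + 5u - 3 = 0 and ∂f/∂u = 5v + 4u + 7 = 0, so (v, u) = (-47/65, -11/13).
The Hessian has f_{vv} = -10, f_{uu} = 4, f_{vu} = 5, giving D = -65 < 0, so the point is a saddle point.
f(-47/65, -11/13) = -707/65.

-707/65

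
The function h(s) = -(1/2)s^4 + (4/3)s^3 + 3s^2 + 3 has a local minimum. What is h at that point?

3

h'(s) = -2s^3 + 4s^2 + 6s. Setting h'(s) = 0 gives s ∈ {-1, 0, 3}.
Second-derivative test with h''(s) = -6s^2 + 8s + 6: h''(-1) = -8 < 0 ⇒ local maximum; h''(0) = 6 > 0 ⇒ local minimum; h''(3) = -24 < 0 ⇒ local maximum.
So the local minimum value is h(0) = 3.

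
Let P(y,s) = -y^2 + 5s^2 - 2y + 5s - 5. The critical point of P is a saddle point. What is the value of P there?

-21/4

∂P/∂y = -2y - 2 = 0 and ∂P/∂s = 10s + 5 = 0, so (y, s) = (-1, -1/2).
The Hessian has P_{yy} = -2, P_{ss} = 10, P_{ys} = 0, giving D = -20 < 0, so the point is a saddle point.
P(-1, -1/2) = -21/4.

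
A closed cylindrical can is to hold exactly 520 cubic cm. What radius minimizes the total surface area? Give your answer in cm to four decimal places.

With radius r and height h, πr²h = 520 so h = 520/(πr²), and S(r) = 2πr² + 2πrh = 2πr² + 2·520/r.
S'(r) = 4πr − 2·520/r² = 0 ⇒ r³ = 520/(2π), so r ≈ 4.3579 and h = 2r ≈ 8.7157.
S''(r) = 4π + 4·520/r³ > 0, so this is the minimum; S ≈ 357.9729.

4.3579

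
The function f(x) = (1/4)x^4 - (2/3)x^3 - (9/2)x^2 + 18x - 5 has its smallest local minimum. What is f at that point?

Critical points: f'(x) = x^3 - 2x^2 - 9x + 18 vanishes at x = -3, 2, 3.
Since f''(x) = 3x^2 - 4x - 9, we get f''(-3) = 30 > 0 ⇒ local minimum; f''(2) = -5 < 0 ⇒ local maximum; f''(3) = 6 > 0 ⇒ local minimum.
The smallest local minimum is f(-3) = -245/4.

-245/4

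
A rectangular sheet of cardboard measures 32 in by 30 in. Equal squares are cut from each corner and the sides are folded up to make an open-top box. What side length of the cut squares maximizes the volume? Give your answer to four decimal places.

5.1586

With cut size x, the volume is V(x) = x(32 − 2x)(30 − 2x) for 0 < x < 15.
V'(x) = 12x^2 − 248x + 960. Setting V'(x) = 0 gives x ≈ 5.1586 (the root in (0, 15)).
V''(x) = 24x − 248 is negative there, so this is the maximum; V ≈ 2201.5781.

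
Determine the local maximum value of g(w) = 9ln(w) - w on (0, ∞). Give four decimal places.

g'(w) = 9/w − 1 = 0 gives w = 9.
g''(w) = -9/w², which is negative for w > 0, so this is a local maximum.
g(9) = 9·ln(9) - 9 ≈ 10.7750.

10.7750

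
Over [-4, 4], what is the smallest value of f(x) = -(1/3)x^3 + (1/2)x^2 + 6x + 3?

Differentiating, f'(x) = -x^2 + x + 6; which vanishes at x = -2 and x = 3.
Evaluating at the critical points and endpoints: f(-4) = 25/3,  f(-2) = -13/3,  f(3) = 33/2,  f(4) = 41/3.
So the minimum is f(-2) = -13/3.

-13/3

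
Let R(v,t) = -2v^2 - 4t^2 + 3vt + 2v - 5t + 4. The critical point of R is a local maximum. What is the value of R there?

∂R/∂v = -4v + 3t + 2 = 0 and ∂R/∂t = 3v - 8t - 5 = 0, so (v, t) = (1/23, -14/23).
The Hessian has R_{vv} = -4, R_{tt} = -8, R_{vt} = 3, giving D = 23 > 0 with R_{vv} < 0, so the point is a local maximum.
R(1/23, -14/23) = 128/23.

128/23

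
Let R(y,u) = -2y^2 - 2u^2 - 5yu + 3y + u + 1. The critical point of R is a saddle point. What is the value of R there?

4/9

∂R/∂y = -4y - 5u + 3 = 0 and ∂R/∂u = -5y - 4u + 1 = 0, so (y, u) = (-7/9, 11/9).
The Hessian has R_{yy} = -4, R_{uu} = -4, R_{yu} = -5, giving D = -9 < 0, so the point is a saddle point.
R(-7/9, 11/9) = 4/9.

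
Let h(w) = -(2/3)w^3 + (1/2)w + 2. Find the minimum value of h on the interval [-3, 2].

The derivative is -2w^2 + 1/2, which vanishes at w = -1/2 and w = 1/2.
Candidates: h(-3) = 37/2, h(-1/2) = 11/6, h(1/2) = 13/6, h(2) = -7/3.
So the minimum is h(2) = -7/3.

-7/3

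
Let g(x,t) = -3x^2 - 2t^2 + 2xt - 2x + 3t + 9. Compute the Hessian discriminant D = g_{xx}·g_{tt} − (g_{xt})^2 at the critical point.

∂g/∂x = -6x + 2t - 2 = 0 and ∂g/∂t = 2x - 4t + 3 = 0, so (x, t) = (-1/10, 7/10).
The Hessian has g_{xx} = -6, g_{tt} = -4, g_{xt} = 2, giving D = 20 > 0 with g_{xx} < 0, so the point is a local maximum.
D = (-6)·(-4) − (2)^2 = 20.

20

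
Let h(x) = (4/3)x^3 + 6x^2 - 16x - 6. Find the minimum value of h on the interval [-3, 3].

-44/3

The derivative is 4x^2 + 12x - 16, whose only zero in [-3, 3] is x = 1.
Compare values at every candidate in [-3, 3]: h(-3) = 60,  h(1) = -44/3,  h(3) = 36.
Hence the absolute minimum is -44/3 at x = 1.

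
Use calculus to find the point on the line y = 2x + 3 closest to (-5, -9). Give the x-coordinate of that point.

Minimize D(x)^2 = (x + 5)^2 + (2x + 12)^2.
d/dx[D^2] = 2(x + 5) + 2·2·(2x + 12) = 0 ⇒ x = -29/5.
Then y = -43/5 and the distance is √(4/5) ≈ 0.8944.

-29/5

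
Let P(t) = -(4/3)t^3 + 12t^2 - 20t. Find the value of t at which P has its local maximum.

5

P'(t) = -4t^2 + 24t - 20 = 0 at t = 1, 5.
P''(t) = -8t + 24. P''(1) = 16 > 0 ⇒ local minimum; P''(5) = -16 < 0 ⇒ local maximum.
The local maximum is P(5) = 100/3.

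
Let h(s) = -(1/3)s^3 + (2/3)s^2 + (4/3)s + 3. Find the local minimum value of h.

203/81

h'(s) = -s^2 + (4/3)s + 4/3 = 0 at s = -2/3, 2.
Second-derivative test with h''(s) = -2s + 4/3: h''(-2/3) = 8/3 > 0 ⇒ local minimum; h''(2) = -8/3 < 0 ⇒ local maximum.
So the local minimum value is h(-2/3) = 203/81.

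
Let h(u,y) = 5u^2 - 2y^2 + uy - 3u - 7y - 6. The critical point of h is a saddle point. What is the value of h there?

∂h/∂u = 10u + y - 3 = 0 and ∂h/∂y = u - 4y - 7 = 0, so (u, y) = (19/41, -67/41).
The Hessian has h_{uu} = 10, h_{yy} = -4, h_{uy} = 1, giving D = -41 < 0, so the point is a saddle point.
h(19/41, -67/41) = -40/41.

-40/41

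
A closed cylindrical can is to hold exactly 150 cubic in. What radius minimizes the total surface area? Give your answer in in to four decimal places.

2.8794

With radius r and height h, πr²h = 150 so h = 150/(πr²), and S(r) = 2πr² + 2πrh = 2πr² + 2·150/r.
S'(r) = 4πr − 2·150/r² = 0 ⇒ r³ = 150/(2π), so r ≈ 2.8794 and h = 2r ≈ 5.7588.
S''(r) = 4π + 4·150/r³ > 0, so this is the minimum; S ≈ 156.2819.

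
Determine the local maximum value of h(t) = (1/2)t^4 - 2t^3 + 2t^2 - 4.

h'(t) = 2t^3 - 6t^2 + 4t. Setting h'(t) = 0 gives t ∈ {0, 1, 2}.
h''(t) = 6t^2 - 12t + 4. h''(0) = 4 > 0 ⇒ local minimum; h''(1) = -2 < 0 ⇒ local maximum; h''(2) = 4 > 0 ⇒ local minimum.
So the local maximum value is h(1) = -7/2.

-7/2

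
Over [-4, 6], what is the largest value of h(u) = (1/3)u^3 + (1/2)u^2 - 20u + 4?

h'(u) = u^2 + u - 20, whose only zero in [-4, 6] is u = 4.
Candidates: h(-4) = 212/3,  h(4) = -140/3,  h(6) = -26.
Hence the absolute maximum is 212/3 at u = -4.

212/3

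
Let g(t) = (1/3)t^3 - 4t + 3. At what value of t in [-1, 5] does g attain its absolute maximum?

Differentiating, g'(t) = t^2 - 4; whose only zero in [-1, 5] is t = 2.
Candidates: g(-1) = 20/3; g(2) = -7/3; g(5) = 74/3.
So the maximum is g(5) = 74/3.

5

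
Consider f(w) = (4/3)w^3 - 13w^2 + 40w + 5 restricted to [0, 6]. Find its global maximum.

65

Differentiating, f'(w) = 4w^2 - 26w + 40; which vanishes at w = 5/2 and w = 4.
Candidates: f(0) = 5; f(5/2) = 535/12; f(4) = 127/3; f(6) = 65.
Hence the absolute maximum is 65 at w = 6.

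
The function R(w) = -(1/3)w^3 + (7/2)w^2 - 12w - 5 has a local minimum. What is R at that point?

R'(w) = -w^2 + 7w - 12. Setting R'(w) = 0 gives w ∈ {3, 4}.
R''(w) = -2w + 7. R''(3) = 1 > 0 ⇒ local minimum; R''(4) = -1 < 0 ⇒ local maximum.
So the local minimum value is R(3) = -37/2.

-37/2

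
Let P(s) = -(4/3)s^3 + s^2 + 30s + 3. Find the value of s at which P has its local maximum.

Critical points: P'(s) = -4s^2 + 2s + 30 vanishes at s = -5/2, 3.
P''(s) = -8s + 2. P''(-5/2) = 22 > 0 ⇒ local minimum; P''(3) = -22 < 0 ⇒ local maximum.
Thus P has its local maximum at s = 3, with value 66.

3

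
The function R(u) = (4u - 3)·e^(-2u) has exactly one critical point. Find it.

By the product rule, R'(u) = (-8u + 10)·e^(-2u). Since e^(-2u) > 0, the only critical point is u = 5/4.
R''(5/4) has the same sign as -8 < 0, so this is a local maximum.
R(5/4) = (2)·e^(-5/2) ≈ 0.1642.

5/4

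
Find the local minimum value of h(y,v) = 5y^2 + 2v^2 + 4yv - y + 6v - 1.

∂h/∂y = 10y + 4v - 1 = 0 and ∂h/∂v = 4y + 4v + 6 = 0, so (y, v) = (7/6, -8/3).
The Hessian has h_{yy} = 10, h_{vv} = 4, h_{yv} = 4, giving D = 24 > 0 with h_{yy} > 0, so the point is a local minimum.
h(7/6, -8/3) = -115/12.

-115/12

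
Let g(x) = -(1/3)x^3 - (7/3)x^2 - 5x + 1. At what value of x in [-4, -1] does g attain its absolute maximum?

Differentiating, g'(x) = -x^2 - (14/3)x - 5; which vanishes at x = -3 and x = -5/3.
Candidates: g(-4) = 5, g(-3) = 4, g(-5/3) = 356/81, g(-1) = 4.
So the maximum is g(-4) = 5.

-4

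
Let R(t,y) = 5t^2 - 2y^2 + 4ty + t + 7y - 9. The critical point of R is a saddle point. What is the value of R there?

∂R/∂t = 10t + 4y + 1 = 0 and ∂R/∂y = 4t - 4y + 7 = 0, so (t, y) = (-4/7, 33/28).
The Hessian has R_{tt} = 10, R_{yy} = -4, R_{ty} = 4, giving D = -56 < 0, so the point is a saddle point.
R(-4/7, 33/28) = -289/56.

-289/56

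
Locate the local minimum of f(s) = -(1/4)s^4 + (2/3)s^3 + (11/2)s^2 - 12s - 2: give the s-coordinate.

f'(s) = -s^3 + 2s^2 + 11s - 12. Setting f'(s) = 0 gives s ∈ {-3, 1, 4}.
f''(s) = -3s^2 + 4s + 11. f''(-3) = -28 < 0 ⇒ local maximum; f''(1) = 12 > 0 ⇒ local minimum; f''(4) = -21 < 0 ⇒ local maximum.
The local minimum is f(1) = -97/12.

1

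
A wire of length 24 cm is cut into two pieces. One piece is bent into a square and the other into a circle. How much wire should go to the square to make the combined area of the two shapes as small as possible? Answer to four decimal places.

13.4424

Let x be the length used for the square. Square side x/4; circle radius (24−x)/(2π).
A(x) = (x/4)² + π·((24−x)/(2π))² = x²/16 + (24−x)²/(4π) for 0 ≤ x ≤ 24. A'(x) = x/8 − (24−x)/(2π) = 0 gives x = 4·24/(π+4) ≈ 13.4424.
A'' = 1/8 + 1/(2π) > 0, so this gives the minimum combined area; x ≈ 13.4424 cm to the square.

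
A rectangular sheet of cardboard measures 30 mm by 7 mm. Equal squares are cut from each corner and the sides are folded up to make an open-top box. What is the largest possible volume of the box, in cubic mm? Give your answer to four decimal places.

With cut size x, the volume is V(x) = x(30 − 2x)(7 − 2x) for 0 < x < 3.5.
V'(x) = 12x^2 − 148x + 210. Setting V'(x) = 0 gives x ≈ 1.6359 (the root in (0, 3.5)).
V''(x) = 24x − 148 is negative there, so this is the maximum; V ≈ 163.0143.

163.0143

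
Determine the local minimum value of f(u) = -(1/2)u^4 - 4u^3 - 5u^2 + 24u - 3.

-105/2

f'(u) = -2u^3 - 12u^2 - 10u + 24. Setting f'(u) = 0 gives u ∈ {-4, -3, 1}.
Second-derivative test with f''(u) = -6u^2 - 24u - 10: f''(-4) = -10 < 0 ⇒ local maximum; f''(-3) = 8 > 0 ⇒ local minimum; f''(1) = -40 < 0 ⇒ local maximum.
Thus f has its local minimum at u = -3, with value -105/2.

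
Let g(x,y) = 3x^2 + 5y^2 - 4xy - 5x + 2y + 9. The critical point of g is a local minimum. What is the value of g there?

299/44

∂g/∂x = 6x - 4y - 5 = 0 and ∂g/∂y = -4x + 10y + 2 = 0, so (x, y) = (21/22, 2/11).
The Hessian has g_{xx} = 6, g_{yy} = 10, g_{xy} = -4, giving D = 44 > 0 with g_{xx} > 0, so the point is a local minimum.
g(21/22, 2/11) = 299/44.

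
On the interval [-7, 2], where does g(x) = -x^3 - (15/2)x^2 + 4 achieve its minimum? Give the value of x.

g'(x) = -3x^2 - 15x, which vanishes at x = -5 and x = 0.
Evaluating at the critical points and endpoints: g(-7) = -41/2, g(-5) = -117/2, g(0) = 4, g(2) = -34.
The minimum over the interval is -117/2, attained at x = -5.

-5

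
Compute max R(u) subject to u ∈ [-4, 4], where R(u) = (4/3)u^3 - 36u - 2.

70

Differentiating, R'(u) = 4u^2 - 36; which vanishes at u = -3 and u = 3.
Compare values at every candidate in [-4, 4]: R(-4) = 170/3, R(-3) = 70, R(3) = -74, R(4) = -182/3.
The maximum over the interval is 70, attained at u = -3.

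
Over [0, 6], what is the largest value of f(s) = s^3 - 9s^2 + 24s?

Differentiating, f'(s) = 3s^2 - 18s + 24; which vanishes at s = 2 and s = 4.
Evaluating at the critical points and endpoints: f(0) = 0; f(2) = 20; f(4) = 16; f(6) = 36.
So the maximum is f(6) = 36.

36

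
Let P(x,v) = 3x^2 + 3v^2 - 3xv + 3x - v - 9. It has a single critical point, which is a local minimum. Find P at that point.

-88/9

∂P/∂x = 6x - 3v + 3 = 0 and ∂P/∂v = -3x + 6v - 1 = 0, so (x, v) = (-5/9, -1/9).
The Hessian has P_{xx} = 6, P_{vv} = 6, P_{xv} = -3, giving D = 27 > 0 with P_{xx} > 0, so the point is a local minimum.
P(-5/9, -1/9) = -88/9.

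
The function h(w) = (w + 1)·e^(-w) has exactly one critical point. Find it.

0

Differentiating with the product rule gives h'(w) = (-w)·e^(-w). Since e^(-w) > 0, the only critical point is w = 0.
h''(0) has the same sign as -1 < 0, so this is a local maximum.
h(0) = (1)·e^(0) ≈ 1.0000.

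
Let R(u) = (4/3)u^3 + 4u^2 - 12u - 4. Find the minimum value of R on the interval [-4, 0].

-4

Differentiating, R'(u) = 4u^2 + 8u - 12; whose only zero in [-4, 0] is u = -3.
Compare values at every candidate in [-4, 0]: R(-4) = 68/3,  R(-3) = 32,  R(0) = -4.
The minimum over the interval is -4, attained at u = 0.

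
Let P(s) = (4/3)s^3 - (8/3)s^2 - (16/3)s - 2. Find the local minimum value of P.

P'(s) = 4s^2 - (16/3)s - 16/3 = 0 at s = -2/3, 2.
P''(s) = 8s - 16/3. P''(-2/3) = -32/3 < 0 ⇒ local maximum; P''(2) = 32/3 > 0 ⇒ local minimum.
The local minimum is P(2) = -38/3.

-38/3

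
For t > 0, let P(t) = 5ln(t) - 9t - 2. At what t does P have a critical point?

5/9

P'(t) = 5/t − 9 = 0 gives t = 5/9.
P''(t) = -5/t², which is negative for t > 0, so this is a local maximum.
P(5/9) = 5·ln(5/9) - 5 - 2 ≈ -9.9389.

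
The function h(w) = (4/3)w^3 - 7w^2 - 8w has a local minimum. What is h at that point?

h'(w) = 4w^2 - 14w - 8. Setting h'(w) = 0 gives w ∈ {-1/2, 4}.
h''(w) = 8w - 14. h''(-1/2) = -18 < 0 ⇒ local maximum; h''(4) = 18 > 0 ⇒ local minimum.
So the local minimum value is h(4) = -176/3.

-176/3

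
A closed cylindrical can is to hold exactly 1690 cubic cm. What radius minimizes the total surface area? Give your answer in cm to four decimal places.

With radius r and height h, πr²h = 1690 so h = 1690/(πr²), and S(r) = 2πr² + 2πrh = 2πr² + 2·1690/r.
S'(r) = 4πr − 2·1690/r² = 0 ⇒ r³ = 1690/(2π), so r ≈ 6.4551 and h = 2r ≈ 12.9102.
S''(r) = 4π + 4·1690/r³ > 0, so this is the minimum; S ≈ 785.4267.

6.4551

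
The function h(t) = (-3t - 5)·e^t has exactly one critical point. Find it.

-8/3

h'(t) = (-3)·e^t + (-3t - 5)·1·e^t = (-3t - 8)·e^t. Since e^t > 0, the only critical point is t = -8/3.
h''(-8/3) has the same sign as -3 < 0, so this is a local maximum.
h(-8/3) = (3)·e^(-8/3) ≈ 0.2085.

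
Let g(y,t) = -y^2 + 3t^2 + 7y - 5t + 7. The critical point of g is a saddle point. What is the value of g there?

∂g/∂y = -2y + 7 = 0 and ∂g/∂t = 6t - 5 = 0, so (y, t) = (7/2, 5/6).
The Hessian has g_{yy} = -2, g_{tt} = 6, g_{yt} = 0, giving D = -12 < 0, so the point is a saddle point.
g(7/2, 5/6) = 103/6.

103/6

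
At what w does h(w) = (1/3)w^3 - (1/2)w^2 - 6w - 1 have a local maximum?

h'(w) = w^2 - w - 6 = 0 at w = -2, 3.
Since h''(w) = 2w - 1, we get h''(-2) = -5 < 0 ⇒ local maximum; h''(3) = 5 > 0 ⇒ local minimum.
Thus h has its local maximum at w = -2, with value 19/3.

-2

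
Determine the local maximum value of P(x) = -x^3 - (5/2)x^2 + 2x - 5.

Critical points: P'(x) = -3x^2 - 5x + 2 vanishes at x = -2, 1/3.
Second-derivative test with P''(x) = -6x - 5: P''(-2) = 7 > 0 ⇒ local minimum; P''(1/3) = -7 < 0 ⇒ local maximum.
Thus P has its local maximum at x = 1/3, with value -251/54.

-251/54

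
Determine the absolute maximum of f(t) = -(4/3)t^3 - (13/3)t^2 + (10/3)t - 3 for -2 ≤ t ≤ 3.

Differentiating, f'(t) = -4t^2 - (26/3)t + 10/3; whose only zero in [-2, 3] is t = 1/3.
Candidates: f(-2) = -49/3; f(1/3) = -196/81; f(3) = -68.
So the maximum is f(1/3) = -196/81.

-196/81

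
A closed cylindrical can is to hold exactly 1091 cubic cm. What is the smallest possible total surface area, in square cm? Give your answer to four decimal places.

With radius r and height h, πr²h = 1091 so h = 1091/(πr²), and S(r) = 2πr² + 2πrh = 2πr² + 2·1091/r.
S'(r) = 4πr − 2·1091/r² = 0 ⇒ r³ = 1091/(2π), so r ≈ 5.5789 and h = 2r ≈ 11.1578.
S''(r) = 4π + 4·1091/r³ > 0, so this is the minimum; S ≈ 586.6752.

586.6752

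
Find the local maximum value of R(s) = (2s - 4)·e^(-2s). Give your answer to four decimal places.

By the product rule, R'(s) = (-4s + 10)·e^(-2s). Since e^(-2s) > 0, the only critical point is s = 5/2.
R''(5/2) has the same sign as -4 < 0, so this is a local maximum.
R(5/2) = (1)·e^(-5) ≈ 0.0067.

0.0067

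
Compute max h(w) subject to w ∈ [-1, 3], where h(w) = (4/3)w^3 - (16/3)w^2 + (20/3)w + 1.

Differentiating, h'(w) = 4w^2 - (32/3)w + 20/3; which vanishes at w = 1 and w = 5/3.
Evaluating at the critical points and endpoints: h(-1) = -37/3,  h(1) = 11/3,  h(5/3) = 281/81,  h(3) = 9.
So the maximum is h(3) = 9.

9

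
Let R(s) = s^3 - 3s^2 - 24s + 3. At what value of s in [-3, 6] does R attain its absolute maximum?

The derivative is 3s^2 - 6s - 24, which vanishes at s = -2 and s = 4.
Candidates: R(-3) = 21, R(-2) = 31, R(4) = -77, R(6) = -33.
The maximum over the interval is 31, attained at s = -2.

-2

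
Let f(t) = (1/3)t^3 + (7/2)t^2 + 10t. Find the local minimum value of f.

-26/3

f'(t) = t^2 + 7t + 10 = 0 at t = -5, -2.
Second-derivative test with f''(t) = 2t + 7: f''(-5) = -3 < 0 ⇒ local maximum; f''(-2) = 3 > 0 ⇒ local minimum.
The local minimum is f(-2) = -26/3.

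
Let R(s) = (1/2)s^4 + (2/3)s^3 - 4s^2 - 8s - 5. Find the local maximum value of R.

-7/6

R'(s) = 2s^3 + 2s^2 - 8s - 8. Setting R'(s) = 0 gives s ∈ {-2, -1, 2}.
R''(s) = 6s^2 + 4s - 8. R''(-2) = 8 > 0 ⇒ local minimum; R''(-1) = -6 < 0 ⇒ local maximum; R''(2) = 24 > 0 ⇒ local minimum.
So the local maximum value is R(-1) = -7/6.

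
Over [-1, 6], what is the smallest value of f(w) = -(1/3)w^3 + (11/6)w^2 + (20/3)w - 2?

-13/2

Differentiating, f'(w) = -w^2 + (11/3)w + 20/3; whose only zero in [-1, 6] is w = 5.
Candidates: f(-1) = -13/2; f(5) = 71/2; f(6) = 32.
Hence the absolute minimum is -13/2 at w = -1.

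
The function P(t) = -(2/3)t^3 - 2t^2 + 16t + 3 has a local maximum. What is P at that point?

P'(t) = -2t^2 - 4t + 16 = 0 at t = -4, 2.
P''(t) = -4t - 4. P''(-4) = 12 > 0 ⇒ local minimum; P''(2) = -12 < 0 ⇒ local maximum.
The local maximum is P(2) = 65/3.

65/3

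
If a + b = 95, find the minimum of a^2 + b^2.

9025/2

With a + b = 95, a^2 + b^2 = a^2 + (95 − a)^2.
The derivative 2a − 2(95 − a) = 4a − 190 vanishes at a = 95/2; second derivative 4 > 0, a minimum.
The minimum is 2·(95/2)^2 = 9025/2.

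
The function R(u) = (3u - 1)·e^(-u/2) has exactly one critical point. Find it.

7/3

R'(u) = 3·e^(-u/2) + (3u - 1)·(-1/2)·e^(-u/2) = (-(3/2)u + 7/2)·e^(-u/2). Since e^(-u/2) > 0, the only critical point is u = 7/3.
R''(7/3) has the same sign as -3/2 < 0, so this is a local maximum.
R(7/3) = (6)·e^(-7/6) ≈ 1.8684.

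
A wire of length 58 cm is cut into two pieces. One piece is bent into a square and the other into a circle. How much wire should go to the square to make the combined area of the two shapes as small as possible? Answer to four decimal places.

32.4858

Let x be the length used for the square. Square side x/4; circle radius (58−x)/(2π).
A(x) = (x/4)² + π·((58−x)/(2π))² = x²/16 + (58−x)²/(4π) for 0 ≤ x ≤ 58. A'(x) = x/8 − (58−x)/(2π) = 0 gives x = 4·58/(π+4) ≈ 32.4858.
A'' = 1/8 + 1/(2π) > 0, so this gives the minimum combined area; x ≈ 32.4858 cm to the square.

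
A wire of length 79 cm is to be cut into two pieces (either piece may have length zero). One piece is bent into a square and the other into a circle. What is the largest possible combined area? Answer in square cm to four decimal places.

Let x be the length used for the square. Square side x/4; circle radius (79−x)/(2π).
A(x) = (x/4)² + π·((79−x)/(2π))² = x²/16 + (79−x)²/(4π) for 0 ≤ x ≤ 79. A'(x) = x/8 − (79−x)/(2π) = 0 gives x = 4·79/(π+4) ≈ 44.2478.
A'' > 0, so the interior critical point is a minimum; the maximum is at an endpoint. A(0) = 496.6430 and A(79) = 390.0625, so the largest area is 496.6430.

496.6430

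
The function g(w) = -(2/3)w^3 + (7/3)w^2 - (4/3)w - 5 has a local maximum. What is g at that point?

-11/3

g'(w) = -2w^2 + (14/3)w - 4/3. Setting g'(w) = 0 gives w ∈ {1/3, 2}.
Since g''(w) = -4w + 14/3, we get g''(1/3) = 10/3 > 0 ⇒ local minimum; g''(2) = -10/3 < 0 ⇒ local maximum.
The local maximum is g(2) = -11/3.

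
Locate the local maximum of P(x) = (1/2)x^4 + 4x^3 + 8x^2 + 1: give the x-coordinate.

-2

P'(x) = 2x^3 + 12x^2 + 16x = 0 at x = -4, -2, 0.
Second-derivative test with P''(x) = 6x^2 + 24x + 16: P''(-4) = 16 > 0 ⇒ local minimum; P''(-2) = -8 < 0 ⇒ local maximum; P''(0) = 16 > 0 ⇒ local minimum.
So the local maximum value is P(-2) = 9.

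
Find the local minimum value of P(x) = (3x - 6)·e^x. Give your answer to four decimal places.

-8.1548

By the product rule, P'(x) = (3x - 3)·e^x. Since e^x > 0, the only critical point is x = 1.
P''(1) has the same sign as 3 > 0, so this is a local minimum.
P(1) = (-3)·e^(1) ≈ -8.1548.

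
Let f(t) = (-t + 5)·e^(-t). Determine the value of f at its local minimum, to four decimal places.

Differentiating with the product rule gives f'(t) = (t - 6)·e^(-t). Since e^(-t) > 0, the only critical point is t = 6.
f''(6) has the same sign as 1 > 0, so this is a local minimum.
f(6) = (-1)·e^(-6) ≈ -0.0025.

-0.0025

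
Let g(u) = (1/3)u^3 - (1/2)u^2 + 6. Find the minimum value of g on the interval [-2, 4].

4/3

The derivative is u^2 - u, which vanishes at u = 0 and u = 1.
Candidates: g(-2) = 4/3; g(0) = 6; g(1) = 35/6; g(4) = 58/3.
The minimum over the interval is 4/3, attained at u = -2.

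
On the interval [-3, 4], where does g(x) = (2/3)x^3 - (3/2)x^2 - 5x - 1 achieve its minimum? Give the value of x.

g'(x) = 2x^2 - 3x - 5, which vanishes at x = -1 and x = 5/2.
Compare values at every candidate in [-3, 4]: g(-3) = -35/2,  g(-1) = 11/6,  g(5/2) = -299/24,  g(4) = -7/3.
The minimum over the interval is -35/2, attained at x = -3.

-3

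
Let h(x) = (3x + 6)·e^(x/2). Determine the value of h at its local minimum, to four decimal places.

h'(x) = 3·e^(x/2) + (3x + 6)·(1/2)·e^(x/2) = ((3/2)x + 6)·e^(x/2). Since e^(x/2) > 0, the only critical point is x = -4.
h''(-4) has the same sign as 3/2 > 0, so this is a local minimum.
h(-4) = (-6)·e^(-2) ≈ -0.8120.

-0.8120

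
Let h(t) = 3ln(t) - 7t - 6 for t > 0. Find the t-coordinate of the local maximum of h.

h'(t) = 3/t − 7 = 0 gives t = 3/7.
h''(t) = -3/t², which is negative for t > 0, so this is a local maximum.
h(3/7) = 3·ln(3/7) - 3 - 6 ≈ -11.5419.

3/7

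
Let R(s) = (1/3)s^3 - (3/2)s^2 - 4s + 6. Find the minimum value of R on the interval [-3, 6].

-38/3

The derivative is s^2 - 3s - 4, which vanishes at s = -1 and s = 4.
Compare values at every candidate in [-3, 6]: R(-3) = -9/2; R(-1) = 49/6; R(4) = -38/3; R(6) = 0.
So the minimum is R(4) = -38/3.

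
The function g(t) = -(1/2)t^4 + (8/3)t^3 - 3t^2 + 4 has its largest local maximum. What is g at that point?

g'(t) = -2t^3 + 8t^2 - 6t. Setting g'(t) = 0 gives t ∈ {0, 1, 3}.
Since g''(t) = -6t^2 + 16t - 6, we get g''(0) = -6 < 0 ⇒ local maximum; g''(1) = 4 > 0 ⇒ local minimum; g''(3) = -12 < 0 ⇒ local maximum.
Thus g has its largest local maximum at t = 3, with value 17/2.

17/2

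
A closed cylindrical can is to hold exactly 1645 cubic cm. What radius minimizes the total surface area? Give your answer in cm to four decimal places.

With radius r and height h, πr²h = 1645 so h = 1645/(πr²), and S(r) = 2πr² + 2πrh = 2πr² + 2·1645/r.
S'(r) = 4πr − 2·1645/r² = 0 ⇒ r³ = 1645/(2π), so r ≈ 6.3973 and h = 2r ≈ 12.7946.
S''(r) = 4π + 4·1645/r³ > 0, so this is the minimum; S ≈ 771.4216.

6.3973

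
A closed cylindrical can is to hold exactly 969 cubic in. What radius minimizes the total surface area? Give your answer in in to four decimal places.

With radius r and height h, πr²h = 969 so h = 969/(πr²), and S(r) = 2πr² + 2πrh = 2πr² + 2·969/r.
S'(r) = 4πr − 2·969/r² = 0 ⇒ r³ = 969/(2π), so r ≈ 5.3627 and h = 2r ≈ 10.7253.
S''(r) = 4π + 4·969/r³ > 0, so this is the minimum; S ≈ 542.0804.

5.3627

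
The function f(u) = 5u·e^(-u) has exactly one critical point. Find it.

f'(u) = 5·e^(-u) + (5u)·(-1)·e^(-u) = (-5u + 5)·e^(-u). Since e^(-u) > 0, the only critical point is u = 1.
f''(1) has the same sign as -5 < 0, so this is a local maximum.
f(1) = (5)·e^(-1) ≈ 1.8394.

1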